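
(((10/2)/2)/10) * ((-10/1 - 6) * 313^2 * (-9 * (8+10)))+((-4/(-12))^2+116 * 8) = 63484840.11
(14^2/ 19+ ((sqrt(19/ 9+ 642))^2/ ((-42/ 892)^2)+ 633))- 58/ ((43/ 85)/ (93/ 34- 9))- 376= 945291700912/ 3242673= 291516.20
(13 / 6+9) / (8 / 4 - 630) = -67 / 3768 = -0.02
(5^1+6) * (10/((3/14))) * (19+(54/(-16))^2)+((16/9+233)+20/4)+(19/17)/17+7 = 659503915/41616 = 15847.36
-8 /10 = -4 /5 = -0.80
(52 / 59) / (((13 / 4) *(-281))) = -16 / 16579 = -0.00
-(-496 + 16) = 480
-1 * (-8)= 8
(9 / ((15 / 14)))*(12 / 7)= 72 / 5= 14.40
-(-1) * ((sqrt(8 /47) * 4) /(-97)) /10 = -0.00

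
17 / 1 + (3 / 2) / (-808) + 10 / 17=483133 / 27472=17.59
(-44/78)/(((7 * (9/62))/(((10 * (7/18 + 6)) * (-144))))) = 12548800/2457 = 5107.37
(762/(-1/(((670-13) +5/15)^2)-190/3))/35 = -8889760224/25860414545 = -0.34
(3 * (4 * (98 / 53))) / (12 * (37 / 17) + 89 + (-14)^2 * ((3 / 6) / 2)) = 3332 / 24645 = 0.14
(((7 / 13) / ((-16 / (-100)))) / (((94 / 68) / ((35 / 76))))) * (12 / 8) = 312375 / 185744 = 1.68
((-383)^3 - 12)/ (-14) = 56181899/ 14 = 4012992.79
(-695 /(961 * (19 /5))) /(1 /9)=-31275 /18259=-1.71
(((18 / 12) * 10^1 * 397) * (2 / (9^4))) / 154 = 1985 / 168399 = 0.01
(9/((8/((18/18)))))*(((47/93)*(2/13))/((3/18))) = 423/806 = 0.52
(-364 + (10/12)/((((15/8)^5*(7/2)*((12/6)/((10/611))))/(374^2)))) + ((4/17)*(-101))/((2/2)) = -2491258026944/6625607625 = -376.00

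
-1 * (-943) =943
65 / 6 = 10.83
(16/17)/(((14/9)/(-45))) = -3240/119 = -27.23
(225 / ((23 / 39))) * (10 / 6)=14625 / 23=635.87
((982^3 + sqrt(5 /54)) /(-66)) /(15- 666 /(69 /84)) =23 * sqrt(30) /21743964 + 10890110932 /603999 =18030.01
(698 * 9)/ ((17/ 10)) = 62820/ 17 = 3695.29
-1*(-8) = 8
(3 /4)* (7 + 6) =39 /4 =9.75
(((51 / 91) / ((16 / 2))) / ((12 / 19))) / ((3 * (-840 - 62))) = -323 / 7879872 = -0.00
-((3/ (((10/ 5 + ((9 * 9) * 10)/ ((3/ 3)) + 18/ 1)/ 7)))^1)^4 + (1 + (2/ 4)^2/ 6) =1483071947807/ 1423749630000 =1.04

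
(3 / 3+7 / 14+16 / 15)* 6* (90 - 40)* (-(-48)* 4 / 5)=29568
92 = 92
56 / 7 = 8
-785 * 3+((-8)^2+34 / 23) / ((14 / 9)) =-372378 / 161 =-2312.91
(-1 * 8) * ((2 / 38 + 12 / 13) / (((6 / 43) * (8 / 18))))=-31089 / 247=-125.87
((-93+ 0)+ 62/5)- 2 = -413/5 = -82.60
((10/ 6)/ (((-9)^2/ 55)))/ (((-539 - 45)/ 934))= -128425/ 70956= -1.81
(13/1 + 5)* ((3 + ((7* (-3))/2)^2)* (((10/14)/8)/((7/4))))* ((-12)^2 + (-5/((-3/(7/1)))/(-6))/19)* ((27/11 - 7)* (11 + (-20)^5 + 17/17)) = 217687778531.55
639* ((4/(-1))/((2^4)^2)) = -639/64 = -9.98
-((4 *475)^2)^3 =-47045881000000000000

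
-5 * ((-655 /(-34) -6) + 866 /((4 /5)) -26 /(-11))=-5490.64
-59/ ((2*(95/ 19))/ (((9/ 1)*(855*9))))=-817209/ 2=-408604.50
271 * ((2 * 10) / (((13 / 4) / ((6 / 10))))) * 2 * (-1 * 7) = -182112 / 13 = -14008.62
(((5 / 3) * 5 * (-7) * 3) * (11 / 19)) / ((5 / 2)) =-40.53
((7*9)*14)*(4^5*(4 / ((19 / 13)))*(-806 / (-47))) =37853577216 / 893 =42389224.21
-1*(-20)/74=10/37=0.27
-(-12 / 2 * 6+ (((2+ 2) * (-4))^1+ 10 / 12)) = 307 / 6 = 51.17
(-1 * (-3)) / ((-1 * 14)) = -3 / 14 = -0.21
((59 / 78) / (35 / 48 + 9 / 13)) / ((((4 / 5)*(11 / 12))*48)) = 295 / 19514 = 0.02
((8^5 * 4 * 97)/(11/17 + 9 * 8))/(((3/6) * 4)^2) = 54034432/1235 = 43752.58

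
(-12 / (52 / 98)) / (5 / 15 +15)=-1.47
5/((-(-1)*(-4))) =-5/4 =-1.25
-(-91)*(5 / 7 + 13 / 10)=1833 / 10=183.30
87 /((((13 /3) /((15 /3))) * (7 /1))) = 1305 /91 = 14.34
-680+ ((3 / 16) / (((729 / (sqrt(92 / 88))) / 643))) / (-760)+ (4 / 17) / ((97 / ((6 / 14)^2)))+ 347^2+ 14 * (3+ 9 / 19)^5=25370989952040799 / 200071275299 -643 * sqrt(506) / 65007360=126809.76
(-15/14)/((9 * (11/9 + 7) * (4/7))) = -15/592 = -0.03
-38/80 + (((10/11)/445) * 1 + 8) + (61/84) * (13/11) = 6895709/822360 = 8.39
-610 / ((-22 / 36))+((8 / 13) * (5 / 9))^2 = 150322820 / 150579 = 998.30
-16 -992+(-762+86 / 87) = -153904 / 87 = -1769.01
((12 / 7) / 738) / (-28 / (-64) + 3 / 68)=544 / 112791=0.00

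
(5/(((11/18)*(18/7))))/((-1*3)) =-35/33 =-1.06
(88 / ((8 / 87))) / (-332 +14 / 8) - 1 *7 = -13075 / 1321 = -9.90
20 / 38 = 10 / 19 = 0.53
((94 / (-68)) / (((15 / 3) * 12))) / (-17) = 0.00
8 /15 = 0.53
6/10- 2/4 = 1/10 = 0.10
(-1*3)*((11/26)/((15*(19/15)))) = -33/494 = -0.07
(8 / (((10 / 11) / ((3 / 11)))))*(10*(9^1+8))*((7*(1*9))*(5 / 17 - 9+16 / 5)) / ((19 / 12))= -8491392 / 95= -89383.07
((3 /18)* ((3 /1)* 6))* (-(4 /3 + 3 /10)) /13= -49 /130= -0.38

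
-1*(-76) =76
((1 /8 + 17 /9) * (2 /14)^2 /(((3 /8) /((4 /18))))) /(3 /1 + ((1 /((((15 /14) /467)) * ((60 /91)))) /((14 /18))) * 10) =725 /253095192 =0.00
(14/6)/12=7/36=0.19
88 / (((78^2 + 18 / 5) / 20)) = 4400 / 15219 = 0.29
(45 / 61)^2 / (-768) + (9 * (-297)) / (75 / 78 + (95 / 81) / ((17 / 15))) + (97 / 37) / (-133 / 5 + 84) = -322666340353179233 / 240999513260800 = -1338.87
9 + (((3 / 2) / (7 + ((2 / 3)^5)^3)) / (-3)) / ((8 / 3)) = 14425370127 / 1607601872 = 8.97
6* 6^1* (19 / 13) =52.62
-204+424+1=221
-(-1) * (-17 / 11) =-17 / 11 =-1.55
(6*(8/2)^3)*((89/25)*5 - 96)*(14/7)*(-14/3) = 1401344/5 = 280268.80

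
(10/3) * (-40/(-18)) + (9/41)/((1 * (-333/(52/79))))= 23967196/3235761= 7.41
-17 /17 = -1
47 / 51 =0.92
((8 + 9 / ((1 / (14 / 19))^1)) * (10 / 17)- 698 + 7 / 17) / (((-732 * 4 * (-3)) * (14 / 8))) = -222541 / 4965156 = -0.04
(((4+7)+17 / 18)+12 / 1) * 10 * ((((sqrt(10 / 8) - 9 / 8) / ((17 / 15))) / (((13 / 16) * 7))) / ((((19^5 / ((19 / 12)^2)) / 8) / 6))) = -0.00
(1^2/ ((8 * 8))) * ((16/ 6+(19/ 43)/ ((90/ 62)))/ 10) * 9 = 0.04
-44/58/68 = -11/986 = -0.01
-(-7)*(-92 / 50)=-322 / 25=-12.88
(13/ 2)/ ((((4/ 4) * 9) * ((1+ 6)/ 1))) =13/ 126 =0.10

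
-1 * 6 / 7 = -6 / 7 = -0.86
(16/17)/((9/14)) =224/153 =1.46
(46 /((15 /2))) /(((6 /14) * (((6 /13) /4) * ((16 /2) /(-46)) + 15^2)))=192556 /3027105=0.06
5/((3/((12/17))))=20/17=1.18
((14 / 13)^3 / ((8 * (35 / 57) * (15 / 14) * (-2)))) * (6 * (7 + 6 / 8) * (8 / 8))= -606081 / 109850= -5.52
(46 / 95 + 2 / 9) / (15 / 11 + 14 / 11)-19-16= -861181 / 24795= -34.73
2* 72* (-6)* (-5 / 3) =1440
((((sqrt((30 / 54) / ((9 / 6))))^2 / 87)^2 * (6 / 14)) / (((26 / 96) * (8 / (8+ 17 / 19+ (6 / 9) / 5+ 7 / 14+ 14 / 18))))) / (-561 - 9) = -35246 / 543795841953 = -0.00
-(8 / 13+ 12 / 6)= -34 / 13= -2.62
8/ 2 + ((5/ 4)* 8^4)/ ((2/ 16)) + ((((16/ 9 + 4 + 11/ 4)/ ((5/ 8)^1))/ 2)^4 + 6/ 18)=43130.56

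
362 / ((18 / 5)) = 905 / 9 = 100.56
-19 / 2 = -9.50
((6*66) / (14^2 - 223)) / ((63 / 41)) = -1804 / 189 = -9.54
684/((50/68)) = 23256/25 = 930.24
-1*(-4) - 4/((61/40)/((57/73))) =8692/4453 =1.95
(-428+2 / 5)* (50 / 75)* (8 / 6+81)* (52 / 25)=-54920944 / 1125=-48818.62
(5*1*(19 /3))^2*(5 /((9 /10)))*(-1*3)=-451250 /27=-16712.96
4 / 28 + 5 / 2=37 / 14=2.64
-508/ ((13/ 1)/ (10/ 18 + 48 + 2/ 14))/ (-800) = 7493/ 3150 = 2.38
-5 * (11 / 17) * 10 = -550 / 17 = -32.35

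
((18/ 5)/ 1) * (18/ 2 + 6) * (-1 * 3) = -162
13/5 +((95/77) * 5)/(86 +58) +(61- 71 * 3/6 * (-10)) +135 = 30693959/55440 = 553.64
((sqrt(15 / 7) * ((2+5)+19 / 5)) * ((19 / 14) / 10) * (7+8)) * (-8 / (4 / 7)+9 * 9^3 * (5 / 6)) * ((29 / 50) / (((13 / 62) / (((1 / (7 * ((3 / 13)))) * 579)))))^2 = 505333319222274777 * sqrt(105) / 30012500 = 172532299624.14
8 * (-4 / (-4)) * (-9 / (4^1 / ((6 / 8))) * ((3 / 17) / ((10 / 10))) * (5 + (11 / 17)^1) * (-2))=7776 / 289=26.91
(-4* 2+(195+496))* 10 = 6830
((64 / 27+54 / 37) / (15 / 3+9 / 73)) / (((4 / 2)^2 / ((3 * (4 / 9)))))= 139649 / 560439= 0.25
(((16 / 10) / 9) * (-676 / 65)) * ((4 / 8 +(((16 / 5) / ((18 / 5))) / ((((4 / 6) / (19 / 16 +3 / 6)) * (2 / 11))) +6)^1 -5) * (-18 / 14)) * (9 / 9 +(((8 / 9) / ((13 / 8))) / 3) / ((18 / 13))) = 21164 / 567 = 37.33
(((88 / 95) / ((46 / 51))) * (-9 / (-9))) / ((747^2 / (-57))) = -748 / 7130115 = -0.00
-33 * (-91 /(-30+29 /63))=-189189 /1861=-101.66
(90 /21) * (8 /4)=60 /7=8.57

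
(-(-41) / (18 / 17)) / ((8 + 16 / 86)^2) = 1288753 / 2230272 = 0.58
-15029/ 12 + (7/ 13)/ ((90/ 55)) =-585977/ 468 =-1252.09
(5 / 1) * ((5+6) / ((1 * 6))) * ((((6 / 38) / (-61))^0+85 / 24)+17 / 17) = 7315 / 144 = 50.80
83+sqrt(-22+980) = sqrt(958)+83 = 113.95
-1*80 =-80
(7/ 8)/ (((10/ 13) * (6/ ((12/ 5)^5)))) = 235872/ 15625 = 15.10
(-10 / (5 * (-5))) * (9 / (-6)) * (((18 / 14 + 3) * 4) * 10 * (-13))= 9360 / 7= 1337.14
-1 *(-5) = 5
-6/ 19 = -0.32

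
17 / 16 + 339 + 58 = 6369 / 16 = 398.06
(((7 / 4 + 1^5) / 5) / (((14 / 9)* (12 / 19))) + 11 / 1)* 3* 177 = 6874857 / 1120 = 6138.27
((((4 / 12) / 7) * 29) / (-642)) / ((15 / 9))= -29 / 22470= -0.00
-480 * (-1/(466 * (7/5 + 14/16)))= 9600/21203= 0.45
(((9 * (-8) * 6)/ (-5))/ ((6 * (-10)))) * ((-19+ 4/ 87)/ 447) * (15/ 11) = 19788/ 237655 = 0.08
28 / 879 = 0.03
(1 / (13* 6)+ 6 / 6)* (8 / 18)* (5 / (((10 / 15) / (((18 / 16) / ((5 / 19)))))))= 1501 / 104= 14.43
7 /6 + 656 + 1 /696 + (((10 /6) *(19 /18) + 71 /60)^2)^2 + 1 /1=733.14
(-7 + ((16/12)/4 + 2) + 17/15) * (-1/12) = 0.29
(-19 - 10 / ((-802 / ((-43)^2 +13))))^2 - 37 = -3090156 / 160801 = -19.22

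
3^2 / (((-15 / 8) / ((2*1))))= -48 / 5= -9.60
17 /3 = 5.67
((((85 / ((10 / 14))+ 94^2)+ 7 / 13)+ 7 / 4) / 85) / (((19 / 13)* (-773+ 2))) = -465779 / 4980660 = -0.09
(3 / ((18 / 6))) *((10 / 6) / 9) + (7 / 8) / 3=103 / 216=0.48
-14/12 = -7/6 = -1.17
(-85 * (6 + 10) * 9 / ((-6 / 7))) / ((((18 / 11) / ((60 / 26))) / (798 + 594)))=364425600 / 13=28032738.46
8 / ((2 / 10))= 40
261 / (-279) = -29 / 31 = -0.94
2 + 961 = 963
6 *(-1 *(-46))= 276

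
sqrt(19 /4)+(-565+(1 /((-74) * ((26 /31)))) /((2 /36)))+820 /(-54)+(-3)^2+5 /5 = -14817523 /25974+sqrt(19) /2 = -568.30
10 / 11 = 0.91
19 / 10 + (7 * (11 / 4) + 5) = 523 / 20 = 26.15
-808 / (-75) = 808 / 75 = 10.77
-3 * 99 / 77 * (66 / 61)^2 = -4.52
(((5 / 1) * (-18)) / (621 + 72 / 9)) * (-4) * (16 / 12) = 0.76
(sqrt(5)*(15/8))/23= 15*sqrt(5)/184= 0.18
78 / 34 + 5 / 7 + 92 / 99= 46390 / 11781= 3.94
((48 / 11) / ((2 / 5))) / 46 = 60 / 253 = 0.24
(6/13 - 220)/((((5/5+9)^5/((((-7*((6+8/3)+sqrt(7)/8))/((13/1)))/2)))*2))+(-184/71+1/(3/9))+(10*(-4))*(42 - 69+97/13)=9989*sqrt(7)/270400000+216521809219/276900000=781.95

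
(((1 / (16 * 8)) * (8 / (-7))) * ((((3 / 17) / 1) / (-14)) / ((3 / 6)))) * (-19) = -0.00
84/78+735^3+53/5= 25809250134/65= 397065386.68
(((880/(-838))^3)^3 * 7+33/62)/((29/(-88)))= 11225701247133581481661629692/357837539067339053169555721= 31.37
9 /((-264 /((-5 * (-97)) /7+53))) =-321 /77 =-4.17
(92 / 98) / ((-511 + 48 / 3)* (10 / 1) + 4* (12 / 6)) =-23 / 121079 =-0.00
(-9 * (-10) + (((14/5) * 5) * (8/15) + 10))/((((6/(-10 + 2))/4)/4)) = -103168/45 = -2292.62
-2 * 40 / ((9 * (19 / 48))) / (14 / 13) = -8320 / 399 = -20.85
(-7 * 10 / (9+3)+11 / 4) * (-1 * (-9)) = -111 / 4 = -27.75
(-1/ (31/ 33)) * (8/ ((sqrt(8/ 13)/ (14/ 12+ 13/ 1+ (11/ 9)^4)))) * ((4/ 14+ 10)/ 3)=-18935576 * sqrt(26)/ 158193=-610.35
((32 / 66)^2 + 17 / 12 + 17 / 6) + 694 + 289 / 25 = 77323909 / 108900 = 710.05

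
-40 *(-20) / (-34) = -400 / 17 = -23.53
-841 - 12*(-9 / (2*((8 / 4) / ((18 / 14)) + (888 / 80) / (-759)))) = -28278587 / 35087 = -805.96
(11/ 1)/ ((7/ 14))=22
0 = 0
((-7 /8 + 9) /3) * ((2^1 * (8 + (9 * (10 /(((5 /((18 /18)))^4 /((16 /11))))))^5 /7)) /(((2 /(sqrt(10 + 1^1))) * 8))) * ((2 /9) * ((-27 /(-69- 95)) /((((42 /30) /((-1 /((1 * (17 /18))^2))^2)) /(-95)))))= -55754721171436790689407 * sqrt(11) /6597495460727294921875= -28.03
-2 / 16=-1 / 8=-0.12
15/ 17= 0.88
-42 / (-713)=0.06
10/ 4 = 5/ 2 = 2.50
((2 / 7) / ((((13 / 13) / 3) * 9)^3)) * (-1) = -2 / 189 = -0.01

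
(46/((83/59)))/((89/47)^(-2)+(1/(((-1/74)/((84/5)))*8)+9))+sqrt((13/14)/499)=-107487970/480331541+sqrt(90818)/6986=-0.18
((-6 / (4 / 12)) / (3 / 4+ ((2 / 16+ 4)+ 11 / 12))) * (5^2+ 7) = -13824 / 139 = -99.45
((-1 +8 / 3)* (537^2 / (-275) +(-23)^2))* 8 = -6928.19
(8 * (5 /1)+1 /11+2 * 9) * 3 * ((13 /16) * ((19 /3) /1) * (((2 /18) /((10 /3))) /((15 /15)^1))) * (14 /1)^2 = 2577939 /440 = 5858.95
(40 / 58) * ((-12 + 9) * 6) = -360 / 29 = -12.41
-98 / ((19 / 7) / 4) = -2744 / 19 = -144.42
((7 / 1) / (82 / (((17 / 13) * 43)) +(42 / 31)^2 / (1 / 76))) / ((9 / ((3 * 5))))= 4917437 / 59415126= 0.08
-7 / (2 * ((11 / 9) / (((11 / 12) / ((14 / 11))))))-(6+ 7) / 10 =-269 / 80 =-3.36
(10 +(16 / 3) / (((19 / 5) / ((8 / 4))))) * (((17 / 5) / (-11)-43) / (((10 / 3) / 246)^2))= -15784327764 / 5225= -3020923.97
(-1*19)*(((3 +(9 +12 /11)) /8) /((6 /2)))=-114 /11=-10.36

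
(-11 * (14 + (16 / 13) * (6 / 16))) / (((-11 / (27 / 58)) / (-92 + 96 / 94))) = -230904 / 377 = -612.48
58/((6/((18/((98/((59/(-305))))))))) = -5133/14945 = -0.34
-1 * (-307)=307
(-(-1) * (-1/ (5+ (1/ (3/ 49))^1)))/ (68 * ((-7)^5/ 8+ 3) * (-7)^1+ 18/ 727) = -2181/ 46462326880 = -0.00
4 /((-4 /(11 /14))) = -11 /14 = -0.79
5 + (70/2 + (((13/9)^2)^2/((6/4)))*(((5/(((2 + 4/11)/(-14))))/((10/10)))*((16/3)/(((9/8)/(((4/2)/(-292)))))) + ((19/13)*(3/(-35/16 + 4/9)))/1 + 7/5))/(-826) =199398962990851/40216260919590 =4.96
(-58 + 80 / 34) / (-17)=946 / 289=3.27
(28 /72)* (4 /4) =7 /18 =0.39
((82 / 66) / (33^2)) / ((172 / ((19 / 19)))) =41 / 6181164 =0.00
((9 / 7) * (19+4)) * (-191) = -39537 / 7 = -5648.14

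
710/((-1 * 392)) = -355/196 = -1.81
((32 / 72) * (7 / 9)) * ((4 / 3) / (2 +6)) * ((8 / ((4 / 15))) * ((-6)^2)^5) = 104509440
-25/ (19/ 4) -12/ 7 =-928/ 133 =-6.98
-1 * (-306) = 306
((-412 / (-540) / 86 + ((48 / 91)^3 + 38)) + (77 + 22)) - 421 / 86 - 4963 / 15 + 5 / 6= -1730308395659 / 8748959310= -197.77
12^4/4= 5184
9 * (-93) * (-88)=73656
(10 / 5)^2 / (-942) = -2 / 471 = -0.00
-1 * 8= -8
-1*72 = -72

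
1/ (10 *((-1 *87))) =-1/ 870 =-0.00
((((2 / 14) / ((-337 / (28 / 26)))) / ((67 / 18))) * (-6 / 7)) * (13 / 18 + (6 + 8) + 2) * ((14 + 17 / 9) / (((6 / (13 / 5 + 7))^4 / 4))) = 30998528 / 42335625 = 0.73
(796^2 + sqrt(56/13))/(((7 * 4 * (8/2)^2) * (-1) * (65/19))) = -752419/1820-19 * sqrt(182)/189280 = -413.42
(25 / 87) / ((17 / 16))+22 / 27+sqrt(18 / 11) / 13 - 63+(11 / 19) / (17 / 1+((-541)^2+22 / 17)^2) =-35241658761829506503 / 569196660036090366+3* sqrt(22) / 143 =-61.82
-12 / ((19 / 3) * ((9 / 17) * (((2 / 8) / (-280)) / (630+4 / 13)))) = 624055040 / 247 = 2526538.62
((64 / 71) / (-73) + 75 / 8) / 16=388213 / 663424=0.59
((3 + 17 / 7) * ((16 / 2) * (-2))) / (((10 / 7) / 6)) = -364.80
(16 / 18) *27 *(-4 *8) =-768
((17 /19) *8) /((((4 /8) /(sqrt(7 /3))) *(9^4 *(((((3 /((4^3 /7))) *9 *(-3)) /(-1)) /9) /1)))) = 17408 *sqrt(21) /23560551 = 0.00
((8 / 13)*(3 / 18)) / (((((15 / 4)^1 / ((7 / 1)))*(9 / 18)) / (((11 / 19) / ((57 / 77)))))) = 189728 / 633555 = 0.30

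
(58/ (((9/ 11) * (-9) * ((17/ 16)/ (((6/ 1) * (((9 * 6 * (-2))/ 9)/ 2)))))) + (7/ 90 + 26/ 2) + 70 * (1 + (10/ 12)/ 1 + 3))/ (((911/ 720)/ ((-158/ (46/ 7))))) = -4185011096/ 356201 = -11749.02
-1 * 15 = -15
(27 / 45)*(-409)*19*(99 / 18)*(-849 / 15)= 1451467.38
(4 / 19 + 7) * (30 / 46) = 2055 / 437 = 4.70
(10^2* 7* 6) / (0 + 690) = 6.09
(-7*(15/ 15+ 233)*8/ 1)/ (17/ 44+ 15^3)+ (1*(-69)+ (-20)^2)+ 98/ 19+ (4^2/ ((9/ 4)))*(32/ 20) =343.65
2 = 2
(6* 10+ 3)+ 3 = 66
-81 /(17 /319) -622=-36413 /17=-2141.94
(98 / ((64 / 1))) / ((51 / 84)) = 343 / 136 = 2.52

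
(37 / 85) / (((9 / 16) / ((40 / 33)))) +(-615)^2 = 1909662761 / 5049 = 378225.94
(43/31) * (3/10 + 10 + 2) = 17.06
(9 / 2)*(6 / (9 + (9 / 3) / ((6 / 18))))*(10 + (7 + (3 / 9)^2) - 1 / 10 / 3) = 1537 / 60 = 25.62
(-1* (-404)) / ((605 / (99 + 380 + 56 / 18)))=1752956 / 5445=321.94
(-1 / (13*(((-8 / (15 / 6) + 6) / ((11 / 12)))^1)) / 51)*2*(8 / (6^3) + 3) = -2255 / 751842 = -0.00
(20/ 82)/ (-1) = -10/ 41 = -0.24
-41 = -41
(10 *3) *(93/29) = 2790/29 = 96.21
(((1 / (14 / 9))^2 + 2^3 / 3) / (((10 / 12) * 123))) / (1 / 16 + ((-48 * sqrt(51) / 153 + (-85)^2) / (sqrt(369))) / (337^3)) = 28279277918664 / (-62720 * sqrt(2091) + 1444422000 * sqrt(41) + 58820819994405) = 0.48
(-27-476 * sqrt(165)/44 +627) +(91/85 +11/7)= 463.68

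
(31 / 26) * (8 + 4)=186 / 13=14.31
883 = 883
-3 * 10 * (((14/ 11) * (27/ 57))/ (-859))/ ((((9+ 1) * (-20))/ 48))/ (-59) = 0.00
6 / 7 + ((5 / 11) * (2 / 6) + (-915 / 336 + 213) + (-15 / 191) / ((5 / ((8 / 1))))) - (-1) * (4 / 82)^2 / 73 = 18292252614505 / 86627524368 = 211.16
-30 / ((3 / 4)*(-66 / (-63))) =-420 / 11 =-38.18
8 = 8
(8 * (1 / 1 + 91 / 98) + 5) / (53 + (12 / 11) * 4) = 1573 / 4417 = 0.36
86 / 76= 43 / 38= 1.13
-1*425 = -425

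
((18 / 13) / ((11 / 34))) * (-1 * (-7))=4284 / 143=29.96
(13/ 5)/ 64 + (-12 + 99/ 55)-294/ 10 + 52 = 3981/ 320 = 12.44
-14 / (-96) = 7 / 48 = 0.15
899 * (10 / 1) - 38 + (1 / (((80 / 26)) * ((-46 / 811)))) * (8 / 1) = 2048417 / 230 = 8906.16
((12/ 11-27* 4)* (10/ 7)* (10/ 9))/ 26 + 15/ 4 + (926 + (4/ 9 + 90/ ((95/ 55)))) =95442299/ 97812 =975.77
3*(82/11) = 22.36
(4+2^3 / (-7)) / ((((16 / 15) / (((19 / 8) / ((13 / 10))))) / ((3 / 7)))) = 21375 / 10192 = 2.10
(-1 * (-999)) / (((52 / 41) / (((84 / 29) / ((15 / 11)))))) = 3153843 / 1885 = 1673.13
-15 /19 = -0.79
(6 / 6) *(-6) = -6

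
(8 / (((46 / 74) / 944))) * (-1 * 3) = -838272 / 23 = -36446.61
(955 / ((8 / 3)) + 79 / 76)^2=2980395649 / 23104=128999.12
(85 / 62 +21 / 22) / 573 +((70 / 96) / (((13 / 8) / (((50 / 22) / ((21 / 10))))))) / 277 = 12267404 / 2110830579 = 0.01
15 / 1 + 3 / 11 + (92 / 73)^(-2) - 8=735739 / 93104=7.90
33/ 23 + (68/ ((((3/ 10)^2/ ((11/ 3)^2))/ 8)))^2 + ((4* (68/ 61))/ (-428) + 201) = 6504441350137599028/ 984943881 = 6603870002.76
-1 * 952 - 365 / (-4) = -3443 / 4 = -860.75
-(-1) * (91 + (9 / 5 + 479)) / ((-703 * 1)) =-2859 / 3515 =-0.81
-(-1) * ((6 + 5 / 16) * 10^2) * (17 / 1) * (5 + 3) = 85850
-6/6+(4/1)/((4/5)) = 4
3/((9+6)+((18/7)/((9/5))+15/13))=273/1600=0.17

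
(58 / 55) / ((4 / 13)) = 3.43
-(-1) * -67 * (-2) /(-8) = -67 /4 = -16.75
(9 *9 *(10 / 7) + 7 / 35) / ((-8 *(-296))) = 4057 / 82880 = 0.05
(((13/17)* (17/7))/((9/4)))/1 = 52/63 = 0.83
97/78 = 1.24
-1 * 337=-337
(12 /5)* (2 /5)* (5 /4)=1.20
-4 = -4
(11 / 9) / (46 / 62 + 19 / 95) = 1705 / 1314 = 1.30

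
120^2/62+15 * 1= 7665/31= 247.26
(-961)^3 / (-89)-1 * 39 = 887500210 / 89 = 9971912.47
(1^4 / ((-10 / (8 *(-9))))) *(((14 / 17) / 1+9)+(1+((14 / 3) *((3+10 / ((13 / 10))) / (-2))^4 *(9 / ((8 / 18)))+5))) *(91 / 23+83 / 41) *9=13701340819213641 / 457861391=29924647.70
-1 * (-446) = 446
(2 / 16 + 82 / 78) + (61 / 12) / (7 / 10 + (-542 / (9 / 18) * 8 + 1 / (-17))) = 540736457 / 459928872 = 1.18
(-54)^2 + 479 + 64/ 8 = 3403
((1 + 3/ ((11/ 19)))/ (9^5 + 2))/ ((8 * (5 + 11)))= 0.00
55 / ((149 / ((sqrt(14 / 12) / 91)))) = 0.00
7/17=0.41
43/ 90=0.48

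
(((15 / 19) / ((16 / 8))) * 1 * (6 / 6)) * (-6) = -45 / 19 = -2.37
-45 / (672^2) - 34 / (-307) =1704449 / 15404032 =0.11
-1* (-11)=11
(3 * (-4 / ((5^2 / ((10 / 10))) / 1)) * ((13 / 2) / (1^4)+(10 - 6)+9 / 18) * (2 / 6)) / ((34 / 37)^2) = -2.08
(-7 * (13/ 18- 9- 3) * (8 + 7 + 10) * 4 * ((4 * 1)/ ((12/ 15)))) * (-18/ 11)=-710500/ 11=-64590.91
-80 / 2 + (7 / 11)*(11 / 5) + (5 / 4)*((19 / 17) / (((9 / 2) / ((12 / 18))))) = -88112 / 2295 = -38.39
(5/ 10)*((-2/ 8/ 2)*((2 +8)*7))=-4.38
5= 5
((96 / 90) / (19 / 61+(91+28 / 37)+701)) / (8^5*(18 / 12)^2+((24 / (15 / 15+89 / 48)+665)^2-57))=2289818 / 897464544024975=0.00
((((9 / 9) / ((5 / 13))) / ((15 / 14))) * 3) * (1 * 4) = 728 / 25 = 29.12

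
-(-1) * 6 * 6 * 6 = 216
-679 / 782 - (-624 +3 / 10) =622.83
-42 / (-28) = 3 / 2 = 1.50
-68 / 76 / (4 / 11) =-187 / 76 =-2.46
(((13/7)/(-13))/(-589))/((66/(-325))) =-325/272118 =-0.00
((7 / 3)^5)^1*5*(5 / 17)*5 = 2100875 / 4131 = 508.56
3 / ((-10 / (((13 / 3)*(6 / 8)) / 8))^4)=85683 / 10485760000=0.00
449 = 449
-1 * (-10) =10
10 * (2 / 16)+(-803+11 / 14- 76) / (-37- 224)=33725 / 7308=4.61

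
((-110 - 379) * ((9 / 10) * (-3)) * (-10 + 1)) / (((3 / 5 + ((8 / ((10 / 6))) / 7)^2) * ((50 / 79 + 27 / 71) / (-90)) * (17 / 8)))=19595118904200 / 42219007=464130.26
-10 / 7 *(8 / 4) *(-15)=42.86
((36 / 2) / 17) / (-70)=-9 / 595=-0.02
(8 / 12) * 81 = 54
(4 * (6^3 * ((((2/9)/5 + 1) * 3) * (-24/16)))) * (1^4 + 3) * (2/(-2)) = 81216/5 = 16243.20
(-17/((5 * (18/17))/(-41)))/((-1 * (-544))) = 697/2880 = 0.24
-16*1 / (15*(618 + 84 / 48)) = -64 / 37185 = -0.00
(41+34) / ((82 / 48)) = 1800 / 41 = 43.90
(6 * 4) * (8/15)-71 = -291/5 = -58.20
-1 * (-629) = 629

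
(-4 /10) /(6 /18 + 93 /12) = -24 /485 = -0.05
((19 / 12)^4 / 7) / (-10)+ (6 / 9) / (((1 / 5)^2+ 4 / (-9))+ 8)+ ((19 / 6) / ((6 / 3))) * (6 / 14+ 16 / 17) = 91374277427 / 42171010560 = 2.17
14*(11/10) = 77/5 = 15.40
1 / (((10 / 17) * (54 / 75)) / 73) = 6205 / 36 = 172.36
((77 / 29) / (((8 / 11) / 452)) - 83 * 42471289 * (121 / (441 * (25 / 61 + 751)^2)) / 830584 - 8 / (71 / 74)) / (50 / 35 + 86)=7584573432731876695009 / 403878914630281492992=18.78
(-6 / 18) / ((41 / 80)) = -80 / 123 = -0.65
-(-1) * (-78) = -78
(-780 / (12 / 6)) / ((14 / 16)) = -3120 / 7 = -445.71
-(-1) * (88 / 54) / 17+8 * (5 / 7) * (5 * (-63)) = -826156 / 459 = -1799.90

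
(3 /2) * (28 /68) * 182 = 1911 /17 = 112.41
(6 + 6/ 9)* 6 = 40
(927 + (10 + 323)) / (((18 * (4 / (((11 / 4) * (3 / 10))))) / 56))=808.50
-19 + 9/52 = -979/52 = -18.83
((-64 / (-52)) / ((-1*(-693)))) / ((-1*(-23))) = 16 / 207207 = 0.00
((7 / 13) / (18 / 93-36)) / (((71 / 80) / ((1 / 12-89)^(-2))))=-83328 / 38880537839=-0.00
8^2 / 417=64 / 417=0.15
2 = 2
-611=-611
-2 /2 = -1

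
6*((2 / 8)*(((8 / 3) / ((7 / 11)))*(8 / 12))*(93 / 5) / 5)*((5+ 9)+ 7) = 8184 / 25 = 327.36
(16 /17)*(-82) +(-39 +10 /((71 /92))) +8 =-95.22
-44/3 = -14.67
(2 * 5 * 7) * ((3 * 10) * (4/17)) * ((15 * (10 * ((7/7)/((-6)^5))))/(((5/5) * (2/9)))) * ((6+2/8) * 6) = -109375/68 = -1608.46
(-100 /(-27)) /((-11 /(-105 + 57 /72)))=62525 /1782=35.09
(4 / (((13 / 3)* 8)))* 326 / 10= 489 / 130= 3.76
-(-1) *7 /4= 7 /4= 1.75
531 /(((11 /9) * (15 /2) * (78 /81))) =43011 /715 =60.16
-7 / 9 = -0.78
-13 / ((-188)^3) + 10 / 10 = 6644685 / 6644672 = 1.00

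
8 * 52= 416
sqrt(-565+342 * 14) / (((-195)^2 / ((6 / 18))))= sqrt(4223) / 114075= 0.00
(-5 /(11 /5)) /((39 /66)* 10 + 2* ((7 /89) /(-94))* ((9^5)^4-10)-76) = 0.00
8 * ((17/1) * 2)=272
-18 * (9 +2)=-198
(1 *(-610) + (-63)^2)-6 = 3353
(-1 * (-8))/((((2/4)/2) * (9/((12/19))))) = 2.25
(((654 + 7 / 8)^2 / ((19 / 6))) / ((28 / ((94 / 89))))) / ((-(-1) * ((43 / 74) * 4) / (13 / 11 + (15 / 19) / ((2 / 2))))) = 14748737916471 / 3404131808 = 4332.60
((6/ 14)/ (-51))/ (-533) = 1/ 63427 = 0.00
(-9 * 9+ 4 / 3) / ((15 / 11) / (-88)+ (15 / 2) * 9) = -231352 / 195975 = -1.18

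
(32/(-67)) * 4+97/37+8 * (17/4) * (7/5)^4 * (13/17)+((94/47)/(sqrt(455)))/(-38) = 155855929/1549375 - sqrt(455)/8645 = 100.59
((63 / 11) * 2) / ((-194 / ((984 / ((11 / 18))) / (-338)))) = 557928 / 1983553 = 0.28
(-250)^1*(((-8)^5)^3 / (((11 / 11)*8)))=1099511627776000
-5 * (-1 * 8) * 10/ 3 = 400/ 3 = 133.33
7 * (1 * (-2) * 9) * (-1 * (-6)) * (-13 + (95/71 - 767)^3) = 121452955257390876/357911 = 339338425634.84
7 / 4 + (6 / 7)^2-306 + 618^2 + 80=74813295 / 196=381700.48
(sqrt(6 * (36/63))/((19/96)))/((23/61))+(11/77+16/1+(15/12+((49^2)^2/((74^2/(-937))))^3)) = -1103239424416673229204693682143/1149445431232+11712 * sqrt(42)/3059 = -959801478556661693.02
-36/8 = -9/2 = -4.50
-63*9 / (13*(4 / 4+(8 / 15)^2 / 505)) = -64425375 / 1477957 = -43.59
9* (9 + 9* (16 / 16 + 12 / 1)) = 1134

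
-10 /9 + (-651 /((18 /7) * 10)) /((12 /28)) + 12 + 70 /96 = -47.45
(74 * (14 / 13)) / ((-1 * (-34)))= 518 / 221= 2.34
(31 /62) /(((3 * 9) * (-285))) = -1 /15390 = -0.00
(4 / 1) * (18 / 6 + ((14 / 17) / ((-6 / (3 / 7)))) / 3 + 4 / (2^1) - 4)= 200 / 51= 3.92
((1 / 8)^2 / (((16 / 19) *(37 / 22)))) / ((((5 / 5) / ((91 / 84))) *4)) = 2717 / 909312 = 0.00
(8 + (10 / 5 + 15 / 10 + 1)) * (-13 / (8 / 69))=-22425 / 16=-1401.56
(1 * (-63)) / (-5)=63 / 5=12.60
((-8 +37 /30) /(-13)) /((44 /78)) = 203 /220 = 0.92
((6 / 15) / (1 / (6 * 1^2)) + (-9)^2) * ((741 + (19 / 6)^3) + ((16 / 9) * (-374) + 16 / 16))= 653717 / 72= 9079.40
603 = 603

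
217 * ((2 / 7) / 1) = 62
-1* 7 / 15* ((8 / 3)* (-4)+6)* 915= 5978 / 3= 1992.67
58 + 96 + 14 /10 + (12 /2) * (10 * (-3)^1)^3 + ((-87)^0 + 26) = -809088 /5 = -161817.60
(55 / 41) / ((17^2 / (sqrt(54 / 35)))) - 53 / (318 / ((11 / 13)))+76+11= 33 * sqrt(210) / 82943+6775 / 78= 86.86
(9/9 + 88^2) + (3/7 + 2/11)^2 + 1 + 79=46396634/5929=7825.37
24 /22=12 /11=1.09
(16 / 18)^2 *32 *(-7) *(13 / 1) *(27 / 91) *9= -6144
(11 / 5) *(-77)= -847 / 5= -169.40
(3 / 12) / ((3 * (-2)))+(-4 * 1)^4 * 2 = 12287 / 24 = 511.96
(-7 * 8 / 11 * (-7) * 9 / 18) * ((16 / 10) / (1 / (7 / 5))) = 10976 / 275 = 39.91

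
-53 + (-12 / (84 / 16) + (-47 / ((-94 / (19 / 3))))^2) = -11405 / 252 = -45.26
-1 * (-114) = 114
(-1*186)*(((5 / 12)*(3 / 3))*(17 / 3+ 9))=-1136.67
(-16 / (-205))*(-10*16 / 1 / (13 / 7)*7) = -25088 / 533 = -47.07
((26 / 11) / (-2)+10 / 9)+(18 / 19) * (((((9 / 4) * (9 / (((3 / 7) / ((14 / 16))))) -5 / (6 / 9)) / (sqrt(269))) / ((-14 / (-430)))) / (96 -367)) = -110295 * sqrt(269) / 8164688 -7 / 99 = -0.29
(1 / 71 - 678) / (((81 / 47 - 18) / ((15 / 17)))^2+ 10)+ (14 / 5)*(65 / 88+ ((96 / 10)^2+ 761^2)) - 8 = 490040892835762551 / 302160699500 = 1621788.98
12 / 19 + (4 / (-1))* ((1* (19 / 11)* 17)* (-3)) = 73776 / 209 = 353.00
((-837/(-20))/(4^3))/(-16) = -837/20480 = -0.04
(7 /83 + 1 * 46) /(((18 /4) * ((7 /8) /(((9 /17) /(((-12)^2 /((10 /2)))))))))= 125 /581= 0.22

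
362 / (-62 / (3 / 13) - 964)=-543 / 1849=-0.29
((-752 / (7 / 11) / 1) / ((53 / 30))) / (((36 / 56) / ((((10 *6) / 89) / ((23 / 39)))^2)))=-301961088000 / 222081077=-1359.69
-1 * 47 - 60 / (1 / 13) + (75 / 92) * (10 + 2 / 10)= -75319 / 92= -818.68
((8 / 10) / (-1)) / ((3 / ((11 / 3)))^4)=-58564 / 32805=-1.79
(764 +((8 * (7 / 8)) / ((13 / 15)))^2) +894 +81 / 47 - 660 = 8458978 / 7943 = 1064.96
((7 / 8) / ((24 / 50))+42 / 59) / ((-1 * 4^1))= -14357 / 22656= -0.63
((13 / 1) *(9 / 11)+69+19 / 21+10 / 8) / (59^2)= 75575 / 3216444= 0.02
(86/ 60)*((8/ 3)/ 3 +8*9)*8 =112832/ 135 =835.79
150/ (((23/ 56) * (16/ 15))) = 7875/ 23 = 342.39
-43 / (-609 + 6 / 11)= 0.07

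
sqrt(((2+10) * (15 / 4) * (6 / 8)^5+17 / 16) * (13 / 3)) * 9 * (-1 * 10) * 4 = -15 * sqrt(468897) / 4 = -2567.85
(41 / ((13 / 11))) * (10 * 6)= 27060 / 13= 2081.54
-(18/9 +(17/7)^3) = -5599/343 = -16.32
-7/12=-0.58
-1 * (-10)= 10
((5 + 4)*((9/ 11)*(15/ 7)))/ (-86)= -1215/ 6622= -0.18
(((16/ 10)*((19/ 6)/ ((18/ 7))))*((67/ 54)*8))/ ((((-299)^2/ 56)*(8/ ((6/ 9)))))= 998032/ 977599935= 0.00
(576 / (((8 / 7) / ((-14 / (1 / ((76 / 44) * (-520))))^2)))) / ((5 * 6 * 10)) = 265640244.89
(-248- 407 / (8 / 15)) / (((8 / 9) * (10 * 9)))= -8089 / 640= -12.64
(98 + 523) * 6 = 3726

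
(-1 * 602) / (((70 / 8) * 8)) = -43 / 5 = -8.60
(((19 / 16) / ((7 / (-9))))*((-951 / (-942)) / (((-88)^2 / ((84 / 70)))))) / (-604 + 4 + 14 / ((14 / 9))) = 54207 / 134127938560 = 0.00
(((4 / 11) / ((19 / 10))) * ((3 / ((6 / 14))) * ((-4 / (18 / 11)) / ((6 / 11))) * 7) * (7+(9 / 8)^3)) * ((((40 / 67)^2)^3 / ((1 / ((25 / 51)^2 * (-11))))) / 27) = 269176600000000000 / 171520761723723801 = 1.57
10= 10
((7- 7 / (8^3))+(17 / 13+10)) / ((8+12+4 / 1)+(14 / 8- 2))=24353 / 31616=0.77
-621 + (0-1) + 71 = -551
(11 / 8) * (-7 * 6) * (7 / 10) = -1617 / 40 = -40.42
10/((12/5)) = 25/6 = 4.17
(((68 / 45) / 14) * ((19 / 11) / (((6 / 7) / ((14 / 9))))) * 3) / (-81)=-4522 / 360855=-0.01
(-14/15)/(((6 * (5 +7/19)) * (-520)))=133/2386800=0.00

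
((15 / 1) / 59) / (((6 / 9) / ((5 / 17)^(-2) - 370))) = -80649 / 590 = -136.69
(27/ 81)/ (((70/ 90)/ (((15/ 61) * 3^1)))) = 135/ 427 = 0.32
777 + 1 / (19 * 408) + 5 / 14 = 42182515 / 54264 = 777.36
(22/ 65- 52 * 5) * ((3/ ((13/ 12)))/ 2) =-303804/ 845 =-359.53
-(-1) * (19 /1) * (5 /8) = 95 /8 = 11.88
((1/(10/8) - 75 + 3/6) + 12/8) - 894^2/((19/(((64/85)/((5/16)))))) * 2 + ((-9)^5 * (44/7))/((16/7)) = -11794700797/32300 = -365161.02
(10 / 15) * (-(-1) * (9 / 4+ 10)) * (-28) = -686 / 3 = -228.67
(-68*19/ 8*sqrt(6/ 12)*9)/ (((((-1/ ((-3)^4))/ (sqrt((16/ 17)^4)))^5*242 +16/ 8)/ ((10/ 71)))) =-13930925372556012725207040*sqrt(2)/ 272196942144367134917137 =-72.38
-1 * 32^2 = -1024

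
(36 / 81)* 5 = 20 / 9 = 2.22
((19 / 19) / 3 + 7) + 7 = 43 / 3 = 14.33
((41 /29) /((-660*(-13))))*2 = 41 /124410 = 0.00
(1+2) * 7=21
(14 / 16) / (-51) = -7 / 408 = -0.02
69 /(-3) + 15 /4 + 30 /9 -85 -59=-1919 /12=-159.92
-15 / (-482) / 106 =0.00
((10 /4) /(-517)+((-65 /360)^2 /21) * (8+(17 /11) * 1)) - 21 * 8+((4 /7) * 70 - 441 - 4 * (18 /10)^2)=-581.95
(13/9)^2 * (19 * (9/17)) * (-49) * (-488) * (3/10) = 38390716/255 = 150551.83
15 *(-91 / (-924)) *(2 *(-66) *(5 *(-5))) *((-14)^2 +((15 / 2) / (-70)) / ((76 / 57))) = 955108.26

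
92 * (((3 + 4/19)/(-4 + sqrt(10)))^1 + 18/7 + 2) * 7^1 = 89240/57-19642 * sqrt(10)/57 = 475.90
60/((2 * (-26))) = -15/13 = -1.15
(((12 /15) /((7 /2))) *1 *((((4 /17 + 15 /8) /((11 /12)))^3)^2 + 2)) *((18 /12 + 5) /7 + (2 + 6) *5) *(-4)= -236575338333524908149 /41905952357704820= -5645.39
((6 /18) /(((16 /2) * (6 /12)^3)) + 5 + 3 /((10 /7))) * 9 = 669 /10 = 66.90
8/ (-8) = -1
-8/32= -1/4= -0.25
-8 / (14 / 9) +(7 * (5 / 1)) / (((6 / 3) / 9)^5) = 14465853 / 224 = 64579.70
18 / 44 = 9 / 22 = 0.41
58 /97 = 0.60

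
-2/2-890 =-891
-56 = -56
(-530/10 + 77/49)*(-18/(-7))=-6480/49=-132.24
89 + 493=582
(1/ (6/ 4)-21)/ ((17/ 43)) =-2623/ 51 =-51.43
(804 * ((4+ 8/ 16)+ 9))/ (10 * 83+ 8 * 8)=1809/ 149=12.14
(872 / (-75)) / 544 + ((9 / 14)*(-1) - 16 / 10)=-80833 / 35700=-2.26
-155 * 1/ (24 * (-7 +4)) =155/ 72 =2.15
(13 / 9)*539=7007 / 9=778.56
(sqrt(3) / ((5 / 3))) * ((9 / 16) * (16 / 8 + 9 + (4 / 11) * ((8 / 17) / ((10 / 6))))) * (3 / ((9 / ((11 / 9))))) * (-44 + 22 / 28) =-179443 * sqrt(3) / 2720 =-114.27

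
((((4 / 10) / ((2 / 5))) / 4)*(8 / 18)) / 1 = 0.11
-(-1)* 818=818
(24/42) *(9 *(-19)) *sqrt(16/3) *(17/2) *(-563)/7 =4364376 *sqrt(3)/49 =154271.86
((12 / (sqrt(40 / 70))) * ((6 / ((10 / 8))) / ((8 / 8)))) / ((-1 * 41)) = -144 * sqrt(7) / 205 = -1.86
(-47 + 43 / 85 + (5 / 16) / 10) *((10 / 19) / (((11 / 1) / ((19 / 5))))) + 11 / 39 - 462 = -470.17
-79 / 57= -1.39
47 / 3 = 15.67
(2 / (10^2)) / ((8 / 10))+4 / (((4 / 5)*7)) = 207 / 280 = 0.74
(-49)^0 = 1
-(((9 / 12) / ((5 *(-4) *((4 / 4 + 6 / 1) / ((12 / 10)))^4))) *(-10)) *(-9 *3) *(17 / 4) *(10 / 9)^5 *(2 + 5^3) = 172720 / 21609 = 7.99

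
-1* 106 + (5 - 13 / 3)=-105.33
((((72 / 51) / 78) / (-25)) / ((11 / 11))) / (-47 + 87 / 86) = 344 / 21851375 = 0.00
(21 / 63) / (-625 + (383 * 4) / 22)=-11 / 18327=-0.00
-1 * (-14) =14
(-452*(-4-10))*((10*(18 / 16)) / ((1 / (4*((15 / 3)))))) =1423800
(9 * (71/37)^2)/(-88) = -45369/120472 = -0.38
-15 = -15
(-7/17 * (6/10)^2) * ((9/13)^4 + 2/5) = -0.09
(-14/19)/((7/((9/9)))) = -0.11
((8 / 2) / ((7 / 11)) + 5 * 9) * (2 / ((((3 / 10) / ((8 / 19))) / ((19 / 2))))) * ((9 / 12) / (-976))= -1795 / 1708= -1.05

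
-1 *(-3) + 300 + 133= 436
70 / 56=5 / 4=1.25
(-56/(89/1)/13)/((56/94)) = -94/1157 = -0.08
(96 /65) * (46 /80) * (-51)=-43.31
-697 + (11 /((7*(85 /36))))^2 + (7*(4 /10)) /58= -7150864026 /10266725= -696.51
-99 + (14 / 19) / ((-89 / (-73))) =-166387 / 1691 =-98.40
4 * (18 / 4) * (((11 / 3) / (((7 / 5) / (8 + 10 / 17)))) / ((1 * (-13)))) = -48180 / 1547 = -31.14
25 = 25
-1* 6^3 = -216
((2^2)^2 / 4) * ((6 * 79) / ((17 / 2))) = 3792 / 17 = 223.06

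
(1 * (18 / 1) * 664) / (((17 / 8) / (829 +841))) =159678720 / 17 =9392865.88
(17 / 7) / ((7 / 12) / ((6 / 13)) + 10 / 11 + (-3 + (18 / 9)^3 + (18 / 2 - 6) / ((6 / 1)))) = 13464 / 42539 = 0.32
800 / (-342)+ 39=6269 / 171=36.66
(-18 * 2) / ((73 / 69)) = -2484 / 73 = -34.03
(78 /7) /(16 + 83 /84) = 936 /1427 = 0.66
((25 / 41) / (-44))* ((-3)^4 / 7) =-0.16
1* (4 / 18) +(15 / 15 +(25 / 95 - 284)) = -48310 / 171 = -282.51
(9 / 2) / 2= 9 / 4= 2.25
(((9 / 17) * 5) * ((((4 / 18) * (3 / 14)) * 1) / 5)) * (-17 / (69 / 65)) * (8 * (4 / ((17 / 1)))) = -2080 / 2737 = -0.76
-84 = -84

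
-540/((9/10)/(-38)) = 22800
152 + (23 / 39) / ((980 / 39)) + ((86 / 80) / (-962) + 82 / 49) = 57959309 / 377104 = 153.70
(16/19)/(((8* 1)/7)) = 14/19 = 0.74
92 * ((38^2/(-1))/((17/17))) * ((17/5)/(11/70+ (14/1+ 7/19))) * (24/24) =-600738656/19319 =-31095.74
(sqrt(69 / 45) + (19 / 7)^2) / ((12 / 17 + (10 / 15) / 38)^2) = 312987* sqrt(345) / 2457005 + 338964921 / 24078649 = 16.44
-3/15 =-1/5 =-0.20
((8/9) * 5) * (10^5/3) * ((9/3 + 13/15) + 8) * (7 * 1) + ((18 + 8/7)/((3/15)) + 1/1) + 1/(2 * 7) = 13955309755/1134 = 12306269.63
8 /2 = 4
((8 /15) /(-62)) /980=-1 /113925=-0.00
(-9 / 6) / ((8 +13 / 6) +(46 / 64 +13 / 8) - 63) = 0.03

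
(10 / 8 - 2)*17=-12.75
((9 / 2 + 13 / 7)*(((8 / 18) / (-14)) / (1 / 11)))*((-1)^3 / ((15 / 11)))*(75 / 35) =3.49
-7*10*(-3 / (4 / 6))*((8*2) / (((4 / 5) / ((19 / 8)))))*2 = 29925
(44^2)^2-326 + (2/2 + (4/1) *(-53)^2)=3759007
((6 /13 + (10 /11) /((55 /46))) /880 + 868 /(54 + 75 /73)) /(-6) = -259522793 /98706960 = -2.63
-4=-4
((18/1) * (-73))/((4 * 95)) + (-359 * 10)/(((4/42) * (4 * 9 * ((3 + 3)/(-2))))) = 1181849/3420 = 345.57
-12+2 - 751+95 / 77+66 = -53420 / 77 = -693.77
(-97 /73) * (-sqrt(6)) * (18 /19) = 1746 * sqrt(6) /1387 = 3.08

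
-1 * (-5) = 5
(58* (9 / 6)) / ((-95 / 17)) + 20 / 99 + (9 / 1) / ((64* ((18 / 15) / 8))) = -2171261 / 150480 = -14.43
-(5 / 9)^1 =-5 / 9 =-0.56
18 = 18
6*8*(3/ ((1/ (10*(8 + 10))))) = 25920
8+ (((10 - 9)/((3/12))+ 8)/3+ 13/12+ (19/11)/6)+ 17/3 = 2513/132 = 19.04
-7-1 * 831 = -838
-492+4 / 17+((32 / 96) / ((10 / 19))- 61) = -281587 / 510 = -552.13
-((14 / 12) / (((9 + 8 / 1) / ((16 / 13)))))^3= -0.00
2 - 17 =-15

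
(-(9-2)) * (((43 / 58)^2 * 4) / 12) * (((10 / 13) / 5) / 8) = -12943 / 524784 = -0.02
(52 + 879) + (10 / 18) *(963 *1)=1466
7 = 7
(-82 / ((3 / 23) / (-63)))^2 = 1568635236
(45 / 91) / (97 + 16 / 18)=405 / 80171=0.01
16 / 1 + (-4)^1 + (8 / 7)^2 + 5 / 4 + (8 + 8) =5989 / 196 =30.56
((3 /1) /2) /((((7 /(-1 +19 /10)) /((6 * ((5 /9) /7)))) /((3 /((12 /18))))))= 81 /196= 0.41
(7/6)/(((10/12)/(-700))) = -980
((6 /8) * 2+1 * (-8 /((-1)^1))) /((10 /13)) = 247 /20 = 12.35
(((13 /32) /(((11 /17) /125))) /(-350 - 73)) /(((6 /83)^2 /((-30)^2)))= -4757715625 /148896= -31953.28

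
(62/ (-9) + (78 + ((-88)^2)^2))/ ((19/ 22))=624946432/ 9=69438492.44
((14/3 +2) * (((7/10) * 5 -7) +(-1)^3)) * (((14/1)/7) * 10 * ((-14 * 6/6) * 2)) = 16800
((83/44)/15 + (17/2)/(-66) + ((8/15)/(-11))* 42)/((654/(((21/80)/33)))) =-0.00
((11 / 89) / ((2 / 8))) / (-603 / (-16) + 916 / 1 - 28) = 704 / 1318179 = 0.00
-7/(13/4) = -28/13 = -2.15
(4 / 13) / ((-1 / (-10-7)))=68 / 13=5.23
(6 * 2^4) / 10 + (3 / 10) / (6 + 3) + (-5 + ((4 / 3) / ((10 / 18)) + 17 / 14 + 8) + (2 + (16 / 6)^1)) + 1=767 / 35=21.91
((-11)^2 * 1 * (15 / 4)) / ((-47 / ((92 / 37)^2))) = -59.69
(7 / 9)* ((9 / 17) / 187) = 7 / 3179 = 0.00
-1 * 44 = -44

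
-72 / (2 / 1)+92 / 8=-49 / 2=-24.50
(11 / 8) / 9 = 11 / 72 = 0.15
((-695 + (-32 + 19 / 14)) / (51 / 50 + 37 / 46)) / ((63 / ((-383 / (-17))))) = -2237265775 / 15728706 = -142.24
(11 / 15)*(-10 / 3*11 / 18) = -121 / 81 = -1.49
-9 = -9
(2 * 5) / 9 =10 / 9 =1.11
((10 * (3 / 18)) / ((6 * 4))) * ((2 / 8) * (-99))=-55 / 32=-1.72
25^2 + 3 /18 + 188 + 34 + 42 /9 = 5111 /6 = 851.83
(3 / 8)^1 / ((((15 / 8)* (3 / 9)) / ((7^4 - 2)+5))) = 7212 / 5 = 1442.40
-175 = -175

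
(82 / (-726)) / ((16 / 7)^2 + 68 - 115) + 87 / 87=745070 / 743061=1.00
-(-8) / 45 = 8 / 45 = 0.18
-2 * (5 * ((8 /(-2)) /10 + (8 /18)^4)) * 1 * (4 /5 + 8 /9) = 1799984 /295245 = 6.10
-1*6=-6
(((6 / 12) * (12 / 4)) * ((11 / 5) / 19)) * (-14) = -231 / 95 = -2.43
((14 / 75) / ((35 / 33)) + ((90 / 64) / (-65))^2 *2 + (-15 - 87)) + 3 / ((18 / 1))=-3298546777 / 32448000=-101.66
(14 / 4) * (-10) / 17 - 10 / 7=-415 / 119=-3.49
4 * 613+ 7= 2459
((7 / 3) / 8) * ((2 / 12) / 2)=7 / 288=0.02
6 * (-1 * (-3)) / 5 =18 / 5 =3.60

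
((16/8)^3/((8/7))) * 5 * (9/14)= 45/2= 22.50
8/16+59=119/2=59.50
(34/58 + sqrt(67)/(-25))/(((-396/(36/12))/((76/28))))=-323/26796 + 19 * sqrt(67)/23100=-0.01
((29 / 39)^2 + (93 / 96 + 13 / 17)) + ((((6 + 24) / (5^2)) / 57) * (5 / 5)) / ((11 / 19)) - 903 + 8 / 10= -40951902071 / 45508320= -899.88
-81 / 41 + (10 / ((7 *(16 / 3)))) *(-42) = -2169 / 164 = -13.23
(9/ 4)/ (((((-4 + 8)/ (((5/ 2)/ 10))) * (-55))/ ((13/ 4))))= -117/ 14080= -0.01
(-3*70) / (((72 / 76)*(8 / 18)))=-498.75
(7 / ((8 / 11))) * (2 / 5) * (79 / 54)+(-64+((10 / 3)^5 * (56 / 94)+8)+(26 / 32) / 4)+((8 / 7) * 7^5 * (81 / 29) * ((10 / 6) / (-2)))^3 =-7965478495512984670197287 / 89134966080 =-89364239936590.60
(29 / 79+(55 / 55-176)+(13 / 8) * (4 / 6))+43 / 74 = -6067043 / 35076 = -172.97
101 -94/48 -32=1609/24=67.04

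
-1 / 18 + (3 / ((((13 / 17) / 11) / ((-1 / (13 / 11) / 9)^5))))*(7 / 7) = -10616464357 / 190012163094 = -0.06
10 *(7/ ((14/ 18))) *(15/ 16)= 675/ 8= 84.38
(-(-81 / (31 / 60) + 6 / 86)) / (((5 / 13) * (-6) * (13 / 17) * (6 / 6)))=-1183693 / 13330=-88.80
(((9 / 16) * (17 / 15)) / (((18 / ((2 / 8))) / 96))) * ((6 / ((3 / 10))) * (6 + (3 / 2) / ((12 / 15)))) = 1071 / 8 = 133.88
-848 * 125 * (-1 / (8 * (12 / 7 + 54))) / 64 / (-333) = -9275 / 831168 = -0.01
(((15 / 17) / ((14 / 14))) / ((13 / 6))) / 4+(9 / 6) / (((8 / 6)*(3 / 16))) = 2697 / 442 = 6.10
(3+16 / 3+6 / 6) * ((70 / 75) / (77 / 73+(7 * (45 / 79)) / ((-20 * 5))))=184544 / 21501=8.58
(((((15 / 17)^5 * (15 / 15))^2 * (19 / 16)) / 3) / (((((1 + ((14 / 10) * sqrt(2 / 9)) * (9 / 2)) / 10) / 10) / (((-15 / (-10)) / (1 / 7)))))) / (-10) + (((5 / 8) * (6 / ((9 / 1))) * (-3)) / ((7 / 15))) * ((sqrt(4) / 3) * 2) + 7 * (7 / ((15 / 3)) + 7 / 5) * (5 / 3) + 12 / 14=4167815258687166013 / 132426607332693912 - 40264613525390625 * sqrt(2) / 12612057841208944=26.96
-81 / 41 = -1.98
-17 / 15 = -1.13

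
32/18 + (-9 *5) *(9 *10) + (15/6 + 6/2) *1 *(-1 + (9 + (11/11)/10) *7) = -666607/180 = -3703.37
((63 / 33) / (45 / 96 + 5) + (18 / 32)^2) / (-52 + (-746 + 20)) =-46851 / 54771200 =-0.00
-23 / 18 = -1.28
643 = 643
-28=-28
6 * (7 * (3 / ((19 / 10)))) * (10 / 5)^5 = 40320 / 19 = 2122.11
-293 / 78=-3.76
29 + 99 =128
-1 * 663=-663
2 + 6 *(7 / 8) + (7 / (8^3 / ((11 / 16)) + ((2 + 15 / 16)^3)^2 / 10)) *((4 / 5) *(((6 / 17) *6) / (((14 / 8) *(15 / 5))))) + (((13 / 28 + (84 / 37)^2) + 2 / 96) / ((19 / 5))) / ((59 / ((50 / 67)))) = 3187999664348261670218743 / 438420145030510564240872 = 7.27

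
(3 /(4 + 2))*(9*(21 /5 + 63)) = 1512 /5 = 302.40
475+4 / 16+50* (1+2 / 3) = 6703 / 12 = 558.58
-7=-7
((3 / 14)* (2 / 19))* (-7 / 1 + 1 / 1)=-0.14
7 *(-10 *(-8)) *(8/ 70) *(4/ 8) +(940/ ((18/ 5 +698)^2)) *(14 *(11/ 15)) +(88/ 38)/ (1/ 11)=5041052233/ 87680706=57.49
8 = 8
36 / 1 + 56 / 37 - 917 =-32541 / 37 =-879.49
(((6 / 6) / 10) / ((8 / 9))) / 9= 1 / 80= 0.01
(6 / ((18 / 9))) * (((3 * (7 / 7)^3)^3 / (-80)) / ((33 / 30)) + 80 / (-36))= -2003 / 264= -7.59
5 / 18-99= -1777 / 18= -98.72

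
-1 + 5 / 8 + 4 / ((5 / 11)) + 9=697 / 40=17.42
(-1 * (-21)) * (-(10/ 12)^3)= -875/ 72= -12.15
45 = 45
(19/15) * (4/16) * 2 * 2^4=152/15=10.13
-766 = -766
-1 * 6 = -6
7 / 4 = 1.75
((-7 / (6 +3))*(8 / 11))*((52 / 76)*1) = -728 / 1881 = -0.39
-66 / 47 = -1.40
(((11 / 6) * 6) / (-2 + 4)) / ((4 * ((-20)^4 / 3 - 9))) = 3 / 116344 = 0.00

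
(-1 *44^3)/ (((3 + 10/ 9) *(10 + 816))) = -25.09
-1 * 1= -1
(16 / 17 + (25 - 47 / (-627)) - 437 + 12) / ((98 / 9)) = -12758307 / 348194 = -36.64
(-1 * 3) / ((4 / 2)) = -3 / 2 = -1.50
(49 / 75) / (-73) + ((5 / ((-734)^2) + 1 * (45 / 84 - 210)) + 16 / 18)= -6460218935237 / 30971735550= -208.58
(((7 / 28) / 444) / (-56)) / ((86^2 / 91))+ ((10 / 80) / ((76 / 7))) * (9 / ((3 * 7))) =9851225 / 1996564992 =0.00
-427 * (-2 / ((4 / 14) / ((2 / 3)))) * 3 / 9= 5978 / 9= 664.22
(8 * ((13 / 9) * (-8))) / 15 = -832 / 135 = -6.16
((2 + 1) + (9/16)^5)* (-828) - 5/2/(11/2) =-7298587949/2883584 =-2531.08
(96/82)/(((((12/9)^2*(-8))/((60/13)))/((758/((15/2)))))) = -20466/533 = -38.40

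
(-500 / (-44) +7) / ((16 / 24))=303 / 11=27.55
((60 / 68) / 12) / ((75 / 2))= 1 / 510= 0.00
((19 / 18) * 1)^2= 361 / 324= 1.11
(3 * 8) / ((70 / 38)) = 456 / 35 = 13.03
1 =1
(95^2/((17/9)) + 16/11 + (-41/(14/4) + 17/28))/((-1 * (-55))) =24966759/287980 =86.70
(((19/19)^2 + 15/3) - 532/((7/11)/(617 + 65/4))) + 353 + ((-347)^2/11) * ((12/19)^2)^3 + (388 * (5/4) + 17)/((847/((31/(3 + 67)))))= -736866823297616329/1394675142245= -528342.98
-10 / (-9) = 10 / 9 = 1.11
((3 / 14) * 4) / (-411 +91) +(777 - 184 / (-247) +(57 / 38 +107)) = 245170059 / 276640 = 886.24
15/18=0.83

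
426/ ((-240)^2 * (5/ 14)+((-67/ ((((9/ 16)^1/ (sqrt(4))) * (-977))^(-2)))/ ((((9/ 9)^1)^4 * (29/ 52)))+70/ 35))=-22138368/ 470331668417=-0.00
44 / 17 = 2.59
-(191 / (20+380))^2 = -36481 / 160000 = -0.23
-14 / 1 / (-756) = 1 / 54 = 0.02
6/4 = 3/2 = 1.50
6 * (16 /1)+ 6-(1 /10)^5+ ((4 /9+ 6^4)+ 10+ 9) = 1275699991 /900000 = 1417.44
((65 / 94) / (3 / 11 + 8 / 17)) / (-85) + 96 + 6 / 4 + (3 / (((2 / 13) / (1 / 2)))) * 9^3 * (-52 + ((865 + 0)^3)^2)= 77803912779336519583878863 / 26132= 2977342445252430720338.24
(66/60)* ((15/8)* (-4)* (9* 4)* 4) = -1188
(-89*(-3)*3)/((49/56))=6408/7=915.43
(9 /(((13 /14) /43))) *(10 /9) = 6020 /13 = 463.08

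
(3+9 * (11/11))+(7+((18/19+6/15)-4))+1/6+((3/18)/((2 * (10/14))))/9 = 169567/10260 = 16.53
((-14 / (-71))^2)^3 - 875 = -112087740901339 / 128100283921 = -875.00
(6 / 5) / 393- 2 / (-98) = 753 / 32095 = 0.02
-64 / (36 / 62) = -992 / 9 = -110.22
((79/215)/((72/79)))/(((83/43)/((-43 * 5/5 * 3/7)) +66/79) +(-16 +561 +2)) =21200677/28802725680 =0.00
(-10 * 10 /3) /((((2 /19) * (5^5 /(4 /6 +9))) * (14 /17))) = -9367 /7875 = -1.19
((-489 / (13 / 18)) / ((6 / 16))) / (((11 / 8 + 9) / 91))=-1314432 / 83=-15836.53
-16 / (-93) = 16 / 93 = 0.17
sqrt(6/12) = sqrt(2)/2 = 0.71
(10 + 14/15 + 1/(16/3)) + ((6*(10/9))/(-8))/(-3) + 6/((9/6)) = 11087/720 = 15.40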